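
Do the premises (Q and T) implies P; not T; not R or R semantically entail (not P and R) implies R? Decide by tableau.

Yes

Initial set: {((Q and T) implies P); not T; (not R or R); not ((not P and R) implies R)}.
not ((not P and R) implies R): α-rule — add (not P and R), not R.
(not P and R): α-rule — add not P, R.
× closes — contains both R and not R.
All 1 branch closes.
Every branch closed, so the premises entail the conclusion.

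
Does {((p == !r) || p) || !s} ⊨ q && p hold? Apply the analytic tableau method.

No

Initial set: {(((p == !r) || p) || !s); !(q && p)}.
(((p == !r) || p) || !s): β-rule — branch into ((p == !r) || p)  //  !s.
  branch 1 (add ((p == !r) || p)):
    !(q && p): β-rule — branch into !q  //  !p.
      branch 1.1 (add !q):
        ((p == !r) || p): β-rule — branch into (p == !r)  //  p.
          branch 1.1.1 (add (p == !r)):
            (p == !r): β-rule — branch into p, !r  //  !p, !!r.
              branch 1.1.1.1 (add p, !r):
                ○ open, literals {p=1, q=0, r=0}.
              branch 1.1.1.2 (add !p, !!r):
                ○ open, literals {p=0, q=0, r=1}.
          branch 1.1.2 (add p):
            ○ open, literals {p=1, q=0}.
      branch 1.2 (add !p):
        ((p == !r) || p): β-rule — branch into (p == !r)  //  p.
          branch 1.2.1 (add (p == !r)):
            (p == !r): β-rule — branch into p, !r  //  !p, !!r.
              branch 1.2.1.1 (add p, !r):
                × closes — contains both p and !p.
              branch 1.2.1.2 (add !p, !!r):
                ○ open, literals {p=0, r=1}.
          branch 1.2.2 (add p):
            × closes — contains both p and !p.
  branch 2 (add !s):
    !(q && p): β-rule — branch into !q  //  !p.
      branch 2.1 (add !q):
        ○ open, literals {q=0, s=0}.
      branch 2.2 (add !p):
        ○ open, literals {p=0, s=0}.
2 branches closed, 6 open.
An open branch gives a countermodel: p=1, q=0, r=0 (unmentioned atoms arbitrary); the premises hold there but the conclusion fails.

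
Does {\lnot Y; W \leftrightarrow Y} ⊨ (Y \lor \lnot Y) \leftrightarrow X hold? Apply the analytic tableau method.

No

Initial set: {\lnot Y; (W \leftrightarrow Y); \lnot ((Y \lor \lnot Y) \leftrightarrow X)}.
(W \leftrightarrow Y): β-rule — branch into W, Y  //  \lnot W, \lnot Y.
  branch 1 (add W, Y):
    × closes — contains both Y and \lnot Y.
  branch 2 (add \lnot W, \lnot Y):
    \lnot ((Y \lor \lnot Y) \leftrightarrow X): β-rule — branch into (Y \lor \lnot Y), \lnot X  //  \lnot (Y \lor \lnot Y), X.
      branch 2.1 (add (Y \lor \lnot Y), \lnot X):
        (Y \lor \lnot Y): β-rule — branch into Y  //  \lnot Y.
          branch 2.1.1 (add Y):
            × closes — contains both Y and \lnot Y.
          branch 2.1.2 (add \lnot Y):
            ○ open, literals {W=F, X=F, Y=F}.
      branch 2.2 (add \lnot (Y \lor \lnot Y), X):
        \lnot (Y \lor \lnot Y): α-rule — add \lnot Y, \lnot \lnot Y.
        × closes — contains both Y and \lnot Y.
3 branches closed, 1 open.
An open branch gives a countermodel: W=F, X=F, Y=F (unmentioned atoms arbitrary); the premises hold there but the conclusion fails.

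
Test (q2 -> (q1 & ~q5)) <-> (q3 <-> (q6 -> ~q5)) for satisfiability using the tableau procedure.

Initial set: {((q2 -> (q1 & ~q5)) <-> (q3 <-> (q6 -> ~q5)))}.
((q2 -> (q1 & ~q5)) <-> (q3 <-> (q6 -> ~q5))): β-rule — branch into (q2 -> (q1 & ~q5)), (q3 <-> (q6 -> ~q5))  //  ~(q2 -> (q1 & ~q5)), ~(q3 <-> (q6 -> ~q5)).
  branch 1 (add (q2 -> (q1 & ~q5)), (q3 <-> (q6 -> ~q5))):
    (q2 -> (q1 & ~q5)): β-rule — branch into ~q2  //  (q1 & ~q5).
      branch 1.1 (add ~q2):
        (q3 <-> (q6 -> ~q5)): β-rule — branch into q3, (q6 -> ~q5)  //  ~q3, ~(q6 -> ~q5).
          branch 1.1.1 (add q3, (q6 -> ~q5)):
            (q6 -> ~q5): β-rule — branch into ~q6  //  ~q5.
              branch 1.1.1.1 (add ~q6):
                ○ open, literals {q2=F, q3=T, q6=F}.
              branch 1.1.1.2 (add ~q5):
                ○ open, literals {q2=F, q3=T, q5=F}.
          branch 1.1.2 (add ~q3, ~(q6 -> ~q5)):
            ~(q6 -> ~q5): α-rule — add q6, ~~q5.
            ○ open, literals {q2=F, q3=F, q5=T, q6=T}.
      branch 1.2 (add (q1 & ~q5)):
        (q1 & ~q5): α-rule — add q1, ~q5.
        (q3 <-> (q6 -> ~q5)): β-rule — branch into q3, (q6 -> ~q5)  //  ~q3, ~(q6 -> ~q5).
          branch 1.2.1 (add q3, (q6 -> ~q5)):
            (q6 -> ~q5): β-rule — branch into ~q6  //  ~q5.
              branch 1.2.1.1 (add ~q6):
                ○ open, literals {q1=T, q3=T, q5=F, q6=F}.
              branch 1.2.1.2 (add ~q5):
                ○ open, literals {q1=T, q3=T, q5=F}.
          branch 1.2.2 (add ~q3, ~(q6 -> ~q5)):
            ~(q6 -> ~q5): α-rule — add q6, ~~q5.
            × closes — contains both q5 and ~q5.
  branch 2 (add ~(q2 -> (q1 & ~q5)), ~(q3 <-> (q6 -> ~q5))):
    ~(q2 -> (q1 & ~q5)): α-rule — add q2, ~(q1 & ~q5).
    ~(q3 <-> (q6 -> ~q5)): β-rule — branch into q3, ~(q6 -> ~q5)  //  ~q3, (q6 -> ~q5).
      branch 2.1 (add q3, ~(q6 -> ~q5)):
        ~(q6 -> ~q5): α-rule — add q6, ~~q5.
        ~(q1 & ~q5): β-rule — branch into ~q1  //  ~~q5.
          branch 2.1.1 (add ~q1):
            ○ open, literals {q1=F, q2=T, q3=T, q5=T, q6=T}.
          branch 2.1.2 (add ~~q5):
            ○ open, literals {q2=T, q3=T, q5=T, q6=T}.
      branch 2.2 (add ~q3, (q6 -> ~q5)):
        ~(q1 & ~q5): β-rule — branch into ~q1  //  ~~q5.
          branch 2.2.1 (add ~q1):
            (q6 -> ~q5): β-rule — branch into ~q6  //  ~q5.
              branch 2.2.1.1 (add ~q6):
                ○ open, literals {q1=F, q2=T, q3=F, q6=F}.
              branch 2.2.1.2 (add ~q5):
                ○ open, literals {q1=F, q2=T, q3=F, q5=F}.
          branch 2.2.2 (add ~~q5):
            (q6 -> ~q5): β-rule — branch into ~q6  //  ~q5.
              branch 2.2.2.1 (add ~q6):
                ○ open, literals {q2=T, q3=F, q5=T, q6=F}.
              branch 2.2.2.2 (add ~q5):
                × closes — contains both q5 and ~q5.
2 branches closed, 10 open.
An open branch gives a satisfying assignment: q2=F, q3=T, q6=F.

Satisfiable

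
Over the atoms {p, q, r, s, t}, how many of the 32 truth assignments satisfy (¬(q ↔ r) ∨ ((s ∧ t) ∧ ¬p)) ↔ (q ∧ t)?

Initial set: {((¬(q ↔ r) ∨ ((s ∧ t) ∧ ¬p)) ↔ (q ∧ t))}.
((¬(q ↔ r) ∨ ((s ∧ t) ∧ ¬p)) ↔ (q ∧ t)): β-rule — branch into (¬(q ↔ r) ∨ ((s ∧ t) ∧ ¬p)), (q ∧ t)  //  ¬(¬(q ↔ r) ∨ ((s ∧ t) ∧ ¬p)), ¬(q ∧ t).
  branch 1 (add (¬(q ↔ r) ∨ ((s ∧ t) ∧ ¬p)), (q ∧ t)):
    (q ∧ t): α-rule — add q, t.
    (¬(q ↔ r) ∨ ((s ∧ t) ∧ ¬p)): β-rule — branch into ¬(q ↔ r)  //  ((s ∧ t) ∧ ¬p).
      branch 1.1 (add ¬(q ↔ r)):
        ¬(q ↔ r): β-rule — branch into q, ¬r  //  ¬q, r.
          branch 1.1.1 (add q, ¬r):
            ○ open, literals {q=T, r=F, t=T}.
          branch 1.1.2 (add ¬q, r):
            × closes — contains both q and ¬q.
      branch 1.2 (add ((s ∧ t) ∧ ¬p)):
        ((s ∧ t) ∧ ¬p): α-rule — add (s ∧ t), ¬p.
        (s ∧ t): α-rule — add s, t.
        ○ open, literals {p=F, q=T, s=T, t=T}.
  branch 2 (add ¬(¬(q ↔ r) ∨ ((s ∧ t) ∧ ¬p)), ¬(q ∧ t)):
    ¬(¬(q ↔ r) ∨ ((s ∧ t) ∧ ¬p)): α-rule — add ¬¬(q ↔ r), ¬((s ∧ t) ∧ ¬p).
    ¬(q ∧ t): β-rule — branch into ¬q  //  ¬t.
      branch 2.1 (add ¬q):
        ¬¬(q ↔ r): β-rule — branch into q, r  //  ¬q, ¬r.
          branch 2.1.1 (add q, r):
            × closes — contains both q and ¬q.
          branch 2.1.2 (add ¬q, ¬r):
            ¬((s ∧ t) ∧ ¬p): β-rule — branch into ¬(s ∧ t)  //  ¬¬p.
              branch 2.1.2.1 (add ¬(s ∧ t)):
                ¬(s ∧ t): β-rule — branch into ¬s  //  ¬t.
                  branch 2.1.2.1.1 (add ¬s):
                    ○ open, literals {q=F, r=F, s=F}.
                  branch 2.1.2.1.2 (add ¬t):
                    ○ open, literals {q=F, r=F, t=F}.
              branch 2.1.2.2 (add ¬¬p):
                ○ open, literals {p=T, q=F, r=F}.
      branch 2.2 (add ¬t):
        ¬¬(q ↔ r): β-rule — branch into q, r  //  ¬q, ¬r.
          branch 2.2.1 (add q, r):
            ¬((s ∧ t) ∧ ¬p): β-rule — branch into ¬(s ∧ t)  //  ¬¬p.
              branch 2.2.1.1 (add ¬(s ∧ t)):
                ¬(s ∧ t): β-rule — branch into ¬s  //  ¬t.
                  branch 2.2.1.1.1 (add ¬s):
                    ○ open, literals {q=T, r=T, s=F, t=F}.
                  branch 2.2.1.1.2 (add ¬t):
                    ○ open, literals {q=T, r=T, t=F}.
              branch 2.2.1.2 (add ¬¬p):
                ○ open, literals {p=T, q=T, r=T, t=F}.
          branch 2.2.2 (add ¬q, ¬r):
            ¬((s ∧ t) ∧ ¬p): β-rule — branch into ¬(s ∧ t)  //  ¬¬p.
              branch 2.2.2.1 (add ¬(s ∧ t)):
                ¬(s ∧ t): β-rule — branch into ¬s  //  ¬t.
                  branch 2.2.2.1.1 (add ¬s):
                    ○ open, literals {q=F, r=F, s=F, t=F}.
                  branch 2.2.2.1.2 (add ¬t):
                    ○ open, literals {q=F, r=F, t=F}.
              branch 2.2.2.2 (add ¬¬p):
                ○ open, literals {p=T, q=F, r=F, t=F}.
2 branches closed, 11 open.
Each open branch fixes some atoms; the unmentioned ones are free. Counting distinct full assignments: branch {q=T, r=F, t=T} (p, s) contributes 4 new; branch {p=F, q=T, s=T, t=T} (r) contributes 1 new; branch {q=F, r=F, s=F} (p, t) contributes 4 new; branch {q=F, r=F, t=F} (p, s) contributes 2 new; branch {p=T, q=F, r=F} (s, t) contributes 1 new; branch {q=T, r=T, s=F, t=F} (p) contributes 2 new; branch {q=T, r=T, t=F} (p, s) contributes 2 new; branch {p=T, q=T, r=T, t=F} (s) contributes 0 new; branch {q=F, r=F, s=F, t=F} (p) contributes 0 new; branch {q=F, r=F, t=F} (p, s) contributes 0 new; branch {p=T, q=F, r=F, t=F} (s) contributes 0 new. Total: 16.

16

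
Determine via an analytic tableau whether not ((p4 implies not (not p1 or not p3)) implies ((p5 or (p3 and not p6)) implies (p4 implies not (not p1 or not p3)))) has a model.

Initial set: {not ((p4 implies not (not p1 or not p3)) implies ((p5 or (p3 and not p6)) implies (p4 implies not (not p1 or not p3))))}.
not ((p4 implies not (not p1 or not p3)) implies ((p5 or (p3 and not p6)) implies (p4 implies not (not p1 or not p3)))): α-rule — add (p4 implies not (not p1 or not p3)), not ((p5 or (p3 and not p6)) implies (p4 implies not (not p1 or not p3))).
not ((p5 or (p3 and not p6)) implies (p4 implies not (not p1 or not p3))): α-rule — add (p5 or (p3 and not p6)), not (p4 implies not (not p1 or not p3)).
not (p4 implies not (not p1 or not p3)): α-rule — add p4, not not (not p1 or not p3).
(p4 implies not (not p1 or not p3)): β-rule — branch into not p4  //  not (not p1 or not p3).
  branch 1 (add not p4):
    × closes — contains both p4 and not p4.
  branch 2 (add not (not p1 or not p3)):
    not (not p1 or not p3): α-rule — add not not p1, not not p3.
    (p5 or (p3 and not p6)): β-rule — branch into p5  //  (p3 and not p6).
      branch 2.1 (add p5):
        not not (not p1 or not p3): β-rule — branch into not p1  //  not p3.
          branch 2.1.1 (add not p1):
            × closes — contains both p1 and not p1.
          branch 2.1.2 (add not p3):
            × closes — contains both p3 and not p3.
      branch 2.2 (add (p3 and not p6)):
        (p3 and not p6): α-rule — add p3, not p6.
        not not (not p1 or not p3): β-rule — branch into not p1  //  not p3.
          branch 2.2.1 (add not p1):
            × closes — contains both p1 and not p1.
          branch 2.2.2 (add not p3):
            × closes — contains both p3 and not p3.
All 5 branches close.
Every branch closed; the formula is unsatisfiable.

Unsatisfiable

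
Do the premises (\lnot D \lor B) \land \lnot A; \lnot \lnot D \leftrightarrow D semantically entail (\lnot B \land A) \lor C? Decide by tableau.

No

Initial set: {((\lnot D \lor B) \land \lnot A); (\lnot \lnot D \leftrightarrow D); \lnot ((\lnot B \land A) \lor C)}.
((\lnot D \lor B) \land \lnot A): α-rule — add (\lnot D \lor B), \lnot A.
\lnot ((\lnot B \land A) \lor C): α-rule — add \lnot (\lnot B \land A), \lnot C.
(\lnot \lnot D \leftrightarrow D): β-rule — branch into \lnot \lnot D, D  //  \lnot \lnot \lnot D, \lnot D.
  branch 1 (add \lnot \lnot D, D):
    \lnot \lnot D: drop double negation, giving D.
    (\lnot D \lor B): β-rule — branch into \lnot D  //  B.
      branch 1.1 (add \lnot D):
        × closes — contains both D and \lnot D.
      branch 1.2 (add B):
        \lnot (\lnot B \land A): β-rule — branch into \lnot \lnot B  //  \lnot A.
          branch 1.2.1 (add \lnot \lnot B):
            ○ open, literals {A=F, B=T, C=F, D=T}.
          branch 1.2.2 (add \lnot A):
            ○ open, literals {A=F, B=T, C=F, D=T}.
  branch 2 (add \lnot \lnot \lnot D, \lnot D):
    \lnot \lnot \lnot D: drop double negation, giving \lnot D.
    (\lnot D \lor B): β-rule — branch into \lnot D  //  B.
      branch 2.1 (add \lnot D):
        \lnot (\lnot B \land A): β-rule — branch into \lnot \lnot B  //  \lnot A.
          branch 2.1.1 (add \lnot \lnot B):
            ○ open, literals {A=F, B=T, C=F, D=F}.
          branch 2.1.2 (add \lnot A):
            ○ open, literals {A=F, C=F, D=F}.
      branch 2.2 (add B):
        \lnot (\lnot B \land A): β-rule — branch into \lnot \lnot B  //  \lnot A.
          branch 2.2.1 (add \lnot \lnot B):
            ○ open, literals {A=F, B=T, C=F, D=F}.
          branch 2.2.2 (add \lnot A):
            ○ open, literals {A=F, B=T, C=F, D=F}.
1 branch closed, 6 open.
An open branch gives a countermodel: A=F, B=T, C=F, D=T (unmentioned atoms arbitrary); the premises hold there but the conclusion fails.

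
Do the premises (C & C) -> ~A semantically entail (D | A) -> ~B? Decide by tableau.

Initial set: {((C & C) -> ~A); ~((D | A) -> ~B)}.
~((D | A) -> ~B): α-rule — add (D | A), ~~B.
((C & C) -> ~A): β-rule — branch into ~(C & C)  //  ~A.
  branch 1 (add ~(C & C)):
    (D | A): β-rule — branch into D  //  A.
      branch 1.1 (add D):
        ~(C & C): β-rule — branch into ~C  //  ~C.
          branch 1.1.1 (add ~C):
            ○ open, literals {B=T, C=F, D=T}.
          branch 1.1.2 (add ~C):
            ○ open, literals {B=T, C=F, D=T}.
      branch 1.2 (add A):
        ~(C & C): β-rule — branch into ~C  //  ~C.
          branch 1.2.1 (add ~C):
            ○ open, literals {A=T, B=T, C=F}.
          branch 1.2.2 (add ~C):
            ○ open, literals {A=T, B=T, C=F}.
  branch 2 (add ~A):
    (D | A): β-rule — branch into D  //  A.
      branch 2.1 (add D):
        ○ open, literals {A=F, B=T, D=T}.
      branch 2.2 (add A):
        × closes — contains both A and ~A.
1 branch closed, 5 open.
An open branch gives a countermodel: B=T, C=F, D=T (unmentioned atoms arbitrary); the premises hold there but the conclusion fails.

No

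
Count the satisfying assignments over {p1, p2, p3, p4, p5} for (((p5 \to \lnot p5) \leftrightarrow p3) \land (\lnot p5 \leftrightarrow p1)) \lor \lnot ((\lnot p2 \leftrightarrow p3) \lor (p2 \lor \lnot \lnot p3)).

14

Initial set: {((((p5 \to \lnot p5) \leftrightarrow p3) \land (\lnot p5 \leftrightarrow p1)) \lor \lnot ((\lnot p2 \leftrightarrow p3) \lor (p2 \lor \lnot \lnot p3)))}.
((((p5 \to \lnot p5) \leftrightarrow p3) \land (\lnot p5 \leftrightarrow p1)) \lor \lnot ((\lnot p2 \leftrightarrow p3) \lor (p2 \lor \lnot \lnot p3))): β-rule — branch into (((p5 \to \lnot p5) \leftrightarrow p3) \land (\lnot p5 \leftrightarrow p1))  //  \lnot ((\lnot p2 \leftrightarrow p3) \lor (p2 \lor \lnot \lnot p3)).
  branch 1 (add (((p5 \to \lnot p5) \leftrightarrow p3) \land (\lnot p5 \leftrightarrow p1))):
    (((p5 \to \lnot p5) \leftrightarrow p3) \land (\lnot p5 \leftrightarrow p1)): α-rule — add ((p5 \to \lnot p5) \leftrightarrow p3), (\lnot p5 \leftrightarrow p1).
    ((p5 \to \lnot p5) \leftrightarrow p3): β-rule — branch into (p5 \to \lnot p5), p3  //  \lnot (p5 \to \lnot p5), \lnot p3.
      branch 1.1 (add (p5 \to \lnot p5), p3):
        (\lnot p5 \leftrightarrow p1): β-rule — branch into \lnot p5, p1  //  \lnot \lnot p5, \lnot p1.
          branch 1.1.1 (add \lnot p5, p1):
            (p5 \to \lnot p5): β-rule — branch into \lnot p5  //  \lnot p5.
              branch 1.1.1.1 (add \lnot p5):
                ○ open, literals {p1=true, p3=true, p5=false}.
              branch 1.1.1.2 (add \lnot p5):
                ○ open, literals {p1=true, p3=true, p5=false}.
          branch 1.1.2 (add \lnot \lnot p5, \lnot p1):
            (p5 \to \lnot p5): β-rule — branch into \lnot p5  //  \lnot p5.
              branch 1.1.2.1 (add \lnot p5):
                × closes — contains both p5 and \lnot p5.
              branch 1.1.2.2 (add \lnot p5):
                × closes — contains both p5 and \lnot p5.
      branch 1.2 (add \lnot (p5 \to \lnot p5), \lnot p3):
        \lnot (p5 \to \lnot p5): α-rule — add p5, \lnot \lnot p5.
        (\lnot p5 \leftrightarrow p1): β-rule — branch into \lnot p5, p1  //  \lnot \lnot p5, \lnot p1.
          branch 1.2.1 (add \lnot p5, p1):
            × closes — contains both p5 and \lnot p5.
          branch 1.2.2 (add \lnot \lnot p5, \lnot p1):
            ○ open, literals {p1=false, p3=false, p5=true}.
  branch 2 (add \lnot ((\lnot p2 \leftrightarrow p3) \lor (p2 \lor \lnot \lnot p3))):
    \lnot ((\lnot p2 \leftrightarrow p3) \lor (p2 \lor \lnot \lnot p3)): α-rule — add \lnot (\lnot p2 \leftrightarrow p3), \lnot (p2 \lor \lnot \lnot p3).
    \lnot (p2 \lor \lnot \lnot p3): α-rule — add \lnot p2, \lnot \lnot \lnot p3.
    \lnot \lnot \lnot p3: drop double negation, giving \lnot p3.
    \lnot (\lnot p2 \leftrightarrow p3): β-rule — branch into \lnot p2, \lnot p3  //  \lnot \lnot p2, p3.
      branch 2.1 (add \lnot p2, \lnot p3):
        ○ open, literals {p2=false, p3=false}.
      branch 2.2 (add \lnot \lnot p2, p3):
        × closes — contains both p2 and \lnot p2.
4 branches closed, 4 open.
Each open branch fixes some atoms; the unmentioned ones are free. Counting distinct full assignments: branch {p1=true, p3=true, p5=false} (p2, p4) contributes 4 new; branch {p1=true, p3=true, p5=false} (p2, p4) contributes 0 new; branch {p1=false, p3=false, p5=true} (p2, p4) contributes 4 new; branch {p2=false, p3=false} (p1, p4, p5) contributes 6 new. Total: 14.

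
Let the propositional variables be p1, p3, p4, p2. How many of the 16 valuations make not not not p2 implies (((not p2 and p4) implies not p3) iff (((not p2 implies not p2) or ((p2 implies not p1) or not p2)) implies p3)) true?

10

Initial set: {(not not not p2 implies (((not p2 and p4) implies not p3) iff (((not p2 implies not p2) or ((p2 implies not p1) or not p2)) implies p3)))}.
(not not not p2 implies (((not p2 and p4) implies not p3) iff (((not p2 implies not p2) or ((p2 implies not p1) or not p2)) implies p3))): β-rule — branch into not not not not p2  //  (((not p2 and p4) implies not p3) iff (((not p2 implies not p2) or ((p2 implies not p1) or not p2)) implies p3)).
  branch 1 (add not not not not p2):
    not not not not p2: drop double negation, giving not not p2.
    ○ open, literals {p2=T}.
  branch 2 (add (((not p2 and p4) implies not p3) iff (((not p2 implies not p2) or ((p2 implies not p1) or not p2)) implies p3))):
    (((not p2 and p4) implies not p3) iff (((not p2 implies not p2) or ((p2 implies not p1) or not p2)) implies p3)): β-rule — branch into ((not p2 and p4) implies not p3), (((not p2 implies not p2) or ((p2 implies not p1) or not p2)) implies p3)  //  not ((not p2 and p4) implies not p3), not (((not p2 implies not p2) or ((p2 implies not p1) or not p2)) implies p3).
      branch 2.1 (add ((not p2 and p4) implies not p3), (((not p2 implies not p2) or ((p2 implies not p1) or not p2)) implies p3)):
        ((not p2 and p4) implies not p3): β-rule — branch into not (not p2 and p4)  //  not p3.
          branch 2.1.1 (add not (not p2 and p4)):
            (((not p2 implies not p2) or ((p2 implies not p1) or not p2)) implies p3): β-rule — branch into not ((not p2 implies not p2) or ((p2 implies not p1) or not p2))  //  p3.
              branch 2.1.1.1 (add not ((not p2 implies not p2) or ((p2 implies not p1) or not p2))):
                not ((not p2 implies not p2) or ((p2 implies not p1) or not p2)): α-rule — add not (not p2 implies not p2), not ((p2 implies not p1) or not p2).
                not (not p2 implies not p2): α-rule — add not p2, not not p2.
                × closes — contains both p2 and not p2.
              branch 2.1.1.2 (add p3):
                not (not p2 and p4): β-rule — branch into not not p2  //  not p4.
                  branch 2.1.1.2.1 (add not not p2):
                    ○ open, literals {p2=T, p3=T}.
                  branch 2.1.1.2.2 (add not p4):
                    ○ open, literals {p3=T, p4=F}.
          branch 2.1.2 (add not p3):
            (((not p2 implies not p2) or ((p2 implies not p1) or not p2)) implies p3): β-rule — branch into not ((not p2 implies not p2) or ((p2 implies not p1) or not p2))  //  p3.
              branch 2.1.2.1 (add not ((not p2 implies not p2) or ((p2 implies not p1) or not p2))):
                not ((not p2 implies not p2) or ((p2 implies not p1) or not p2)): α-rule — add not (not p2 implies not p2), not ((p2 implies not p1) or not p2).
                not (not p2 implies not p2): α-rule — add not p2, not not p2.
                × closes — contains both p2 and not p2.
              branch 2.1.2.2 (add p3):
                × closes — contains both p3 and not p3.
      branch 2.2 (add not ((not p2 and p4) implies not p3), not (((not p2 implies not p2) or ((p2 implies not p1) or not p2)) implies p3)):
        not ((not p2 and p4) implies not p3): α-rule — add (not p2 and p4), not not p3.
        not (((not p2 implies not p2) or ((p2 implies not p1) or not p2)) implies p3): α-rule — add ((not p2 implies not p2) or ((p2 implies not p1) or not p2)), not p3.
        × closes — contains both p3 and not p3.
4 branches closed, 3 open.
Each open branch fixes some atoms; the unmentioned ones are free. Counting distinct full assignments: branch {p2=T} (p1, p3, p4) contributes 8 new; branch {p2=T, p3=T} (p1, p4) contributes 0 new; branch {p3=T, p4=F} (p1, p2) contributes 2 new. Total: 10.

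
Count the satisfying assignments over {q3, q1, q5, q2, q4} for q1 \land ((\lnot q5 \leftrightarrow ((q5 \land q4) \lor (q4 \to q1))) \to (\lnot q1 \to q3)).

16

Initial set: {T (q1 \land ((\lnot q5 \leftrightarrow ((q5 \land q4) \lor (q4 \to q1))) \to (\lnot q1 \to q3)))}.
T (q1 \land ((\lnot q5 \leftrightarrow ((q5 \land q4) \lor (q4 \to q1))) \to (\lnot q1 \to q3))): α-rule — add T q1, T ((\lnot q5 \leftrightarrow ((q5 \land q4) \lor (q4 \to q1))) \to (\lnot q1 \to q3)).
T ((\lnot q5 \leftrightarrow ((q5 \land q4) \lor (q4 \to q1))) \to (\lnot q1 \to q3)): β-rule — branch into F (\lnot q5 \leftrightarrow ((q5 \land q4) \lor (q4 \to q1)))  //  T (\lnot q1 \to q3).
  branch 1 (add F (\lnot q5 \leftrightarrow ((q5 \land q4) \lor (q4 \to q1)))):
    F (\lnot q5 \leftrightarrow ((q5 \land q4) \lor (q4 \to q1))): β-rule — branch into T \lnot q5, F ((q5 \land q4) \lor (q4 \to q1))  //  F \lnot q5, T ((q5 \land q4) \lor (q4 \to q1)).
      branch 1.1 (add T \lnot q5, F ((q5 \land q4) \lor (q4 \to q1))):
        F ((q5 \land q4) \lor (q4 \to q1)): α-rule — add F (q5 \land q4), F (q4 \to q1).
        F (q4 \to q1): α-rule — add T q4, F q1.
        × closes — contains both q1 and \lnot q1.
      branch 1.2 (add F \lnot q5, T ((q5 \land q4) \lor (q4 \to q1))):
        T ((q5 \land q4) \lor (q4 \to q1)): β-rule — branch into T (q5 \land q4)  //  T (q4 \to q1).
          branch 1.2.1 (add T (q5 \land q4)):
            T (q5 \land q4): α-rule — add T q5, T q4.
            ○ open, literals {q1=1, q4=1, q5=1}.
          branch 1.2.2 (add T (q4 \to q1)):
            T (q4 \to q1): β-rule — branch into F q4  //  T q1.
              branch 1.2.2.1 (add F q4):
                ○ open, literals {q1=1, q4=0, q5=1}.
              branch 1.2.2.2 (add T q1):
                ○ open, literals {q1=1, q5=1}.
  branch 2 (add T (\lnot q1 \to q3)):
    T (\lnot q1 \to q3): β-rule — branch into F \lnot q1  //  T q3.
      branch 2.1 (add F \lnot q1):
        ○ open, literals {q1=1}.
      branch 2.2 (add T q3):
        ○ open, literals {q1=1, q3=1}.
1 branch closed, 5 open.
Each open branch fixes some atoms; the unmentioned ones are free. Counting distinct full assignments: branch {q1=1, q4=1, q5=1} (q3, q2) contributes 4 new; branch {q1=1, q4=0, q5=1} (q3, q2) contributes 4 new; branch {q1=1, q5=1} (q3, q2, q4) contributes 0 new; branch {q1=1} (q3, q5, q2, q4) contributes 8 new; branch {q1=1, q3=1} (q5, q2, q4) contributes 0 new. Total: 16.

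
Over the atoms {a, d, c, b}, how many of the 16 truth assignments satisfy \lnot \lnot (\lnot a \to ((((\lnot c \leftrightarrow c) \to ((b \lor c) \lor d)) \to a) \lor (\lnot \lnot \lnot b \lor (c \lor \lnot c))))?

16

Initial set: {\lnot \lnot (\lnot a \to ((((\lnot c \leftrightarrow c) \to ((b \lor c) \lor d)) \to a) \lor (\lnot \lnot \lnot b \lor (c \lor \lnot c))))}.
\lnot \lnot (\lnot a \to ((((\lnot c \leftrightarrow c) \to ((b \lor c) \lor d)) \to a) \lor (\lnot \lnot \lnot b \lor (c \lor \lnot c)))): drop double negation, giving (\lnot a \to ((((\lnot c \leftrightarrow c) \to ((b \lor c) \lor d)) \to a) \lor (\lnot \lnot \lnot b \lor (c \lor \lnot c)))).
(\lnot a \to ((((\lnot c \leftrightarrow c) \to ((b \lor c) \lor d)) \to a) \lor (\lnot \lnot \lnot b \lor (c \lor \lnot c)))): β-rule — branch into \lnot \lnot a  //  ((((\lnot c \leftrightarrow c) \to ((b \lor c) \lor d)) \to a) \lor (\lnot \lnot \lnot b \lor (c \lor \lnot c))).
  branch 1 (add \lnot \lnot a):
    ○ open, literals {a=1}.
  branch 2 (add ((((\lnot c \leftrightarrow c) \to ((b \lor c) \lor d)) \to a) \lor (\lnot \lnot \lnot b \lor (c \lor \lnot c)))):
    ((((\lnot c \leftrightarrow c) \to ((b \lor c) \lor d)) \to a) \lor (\lnot \lnot \lnot b \lor (c \lor \lnot c))): β-rule — branch into (((\lnot c \leftrightarrow c) \to ((b \lor c) \lor d)) \to a)  //  (\lnot \lnot \lnot b \lor (c \lor \lnot c)).
      branch 2.1 (add (((\lnot c \leftrightarrow c) \to ((b \lor c) \lor d)) \to a)):
        (((\lnot c \leftrightarrow c) \to ((b \lor c) \lor d)) \to a): β-rule — branch into \lnot ((\lnot c \leftrightarrow c) \to ((b \lor c) \lor d))  //  a.
          branch 2.1.1 (add \lnot ((\lnot c \leftrightarrow c) \to ((b \lor c) \lor d))):
            \lnot ((\lnot c \leftrightarrow c) \to ((b \lor c) \lor d)): α-rule — add (\lnot c \leftrightarrow c), \lnot ((b \lor c) \lor d).
            \lnot ((b \lor c) \lor d): α-rule — add \lnot (b \lor c), \lnot d.
            \lnot (b \lor c): α-rule — add \lnot b, \lnot c.
            (\lnot c \leftrightarrow c): β-rule — branch into \lnot c, c  //  \lnot \lnot c, \lnot c.
              branch 2.1.1.1 (add \lnot c, c):
                × closes — contains both c and \lnot c.
              branch 2.1.1.2 (add \lnot \lnot c, \lnot c):
                × closes — contains both c and \lnot c.
          branch 2.1.2 (add a):
            ○ open, literals {a=1}.
      branch 2.2 (add (\lnot \lnot \lnot b \lor (c \lor \lnot c))):
        (\lnot \lnot \lnot b \lor (c \lor \lnot c)): β-rule — branch into \lnot \lnot \lnot b  //  (c \lor \lnot c).
          branch 2.2.1 (add \lnot \lnot \lnot b):
            \lnot \lnot \lnot b: drop double negation, giving \lnot b.
            ○ open, literals {b=0}.
          branch 2.2.2 (add (c \lor \lnot c)):
            (c \lor \lnot c): β-rule — branch into c  //  \lnot c.
              branch 2.2.2.1 (add c):
                ○ open, literals {c=1}.
              branch 2.2.2.2 (add \lnot c):
                ○ open, literals {c=0}.
2 branches closed, 5 open.
Each open branch fixes some atoms; the unmentioned ones are free. Counting distinct full assignments: branch {a=1} (d, c, b) contributes 8 new; branch {a=1} (d, c, b) contributes 0 new; branch {b=0} (a, d, c) contributes 4 new; branch {c=1} (a, d, b) contributes 2 new; branch {c=0} (a, d, b) contributes 2 new. Total: 16.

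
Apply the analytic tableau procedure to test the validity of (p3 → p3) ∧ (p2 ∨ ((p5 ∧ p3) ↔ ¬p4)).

Not valid

Assume the negation and expand:
Initial set: {¬((p3 → p3) ∧ (p2 ∨ ((p5 ∧ p3) ↔ ¬p4)))}.
¬((p3 → p3) ∧ (p2 ∨ ((p5 ∧ p3) ↔ ¬p4))): β-rule — branch into ¬(p3 → p3)  //  ¬(p2 ∨ ((p5 ∧ p3) ↔ ¬p4)).
  branch 1 (add ¬(p3 → p3)):
    ¬(p3 → p3): α-rule — add p3, ¬p3.
    × closes — contains both p3 and ¬p3.
  branch 2 (add ¬(p2 ∨ ((p5 ∧ p3) ↔ ¬p4))):
    ¬(p2 ∨ ((p5 ∧ p3) ↔ ¬p4)): α-rule — add ¬p2, ¬((p5 ∧ p3) ↔ ¬p4).
    ¬((p5 ∧ p3) ↔ ¬p4): β-rule — branch into (p5 ∧ p3), ¬¬p4  //  ¬(p5 ∧ p3), ¬p4.
      branch 2.1 (add (p5 ∧ p3), ¬¬p4):
        (p5 ∧ p3): α-rule — add p5, p3.
        ○ open, literals {p2=0, p3=1, p4=1, p5=1}.
      branch 2.2 (add ¬(p5 ∧ p3), ¬p4):
        ¬(p5 ∧ p3): β-rule — branch into ¬p5  //  ¬p3.
          branch 2.2.1 (add ¬p5):
            ○ open, literals {p2=0, p4=0, p5=0}.
          branch 2.2.2 (add ¬p3):
            ○ open, literals {p2=0, p3=0, p4=0}.
1 branch closed, 3 open.
An open branch gives a countermodel: p2=0, p3=1, p4=1, p5=1 (unmentioned atoms arbitrary); under it the original formula is false.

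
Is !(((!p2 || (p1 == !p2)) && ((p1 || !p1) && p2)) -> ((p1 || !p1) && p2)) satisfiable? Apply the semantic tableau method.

Initial set: {!(((!p2 || (p1 == !p2)) && ((p1 || !p1) && p2)) -> ((p1 || !p1) && p2))}.
!(((!p2 || (p1 == !p2)) && ((p1 || !p1) && p2)) -> ((p1 || !p1) && p2)): α-rule — add ((!p2 || (p1 == !p2)) && ((p1 || !p1) && p2)), !((p1 || !p1) && p2).
((!p2 || (p1 == !p2)) && ((p1 || !p1) && p2)): α-rule — add (!p2 || (p1 == !p2)), ((p1 || !p1) && p2).
((p1 || !p1) && p2): α-rule — add (p1 || !p1), p2.
!((p1 || !p1) && p2): β-rule — branch into !(p1 || !p1)  //  !p2.
  branch 1 (add !(p1 || !p1)):
    !(p1 || !p1): α-rule — add !p1, !!p1.
    × closes — contains both p1 and !p1.
  branch 2 (add !p2):
    × closes — contains both p2 and !p2.
All 2 branches close.
Every branch closed; the formula is unsatisfiable.

Unsatisfiable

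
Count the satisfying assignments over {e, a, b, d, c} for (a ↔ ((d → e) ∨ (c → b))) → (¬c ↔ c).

16

Initial set: {((a ↔ ((d → e) ∨ (c → b))) → (¬c ↔ c))}.
((a ↔ ((d → e) ∨ (c → b))) → (¬c ↔ c)): β-rule — branch into ¬(a ↔ ((d → e) ∨ (c → b)))  //  (¬c ↔ c).
  branch 1 (add ¬(a ↔ ((d → e) ∨ (c → b)))):
    ¬(a ↔ ((d → e) ∨ (c → b))): β-rule — branch into a, ¬((d → e) ∨ (c → b))  //  ¬a, ((d → e) ∨ (c → b)).
      branch 1.1 (add a, ¬((d → e) ∨ (c → b))):
        ¬((d → e) ∨ (c → b)): α-rule — add ¬(d → e), ¬(c → b).
        ¬(d → e): α-rule — add d, ¬e.
        ¬(c → b): α-rule — add c, ¬b.
        ○ open, literals {a=T, b=F, c=T, d=T, e=F}.
      branch 1.2 (add ¬a, ((d → e) ∨ (c → b))):
        ((d → e) ∨ (c → b)): β-rule — branch into (d → e)  //  (c → b).
          branch 1.2.1 (add (d → e)):
            (d → e): β-rule — branch into ¬d  //  e.
              branch 1.2.1.1 (add ¬d):
                ○ open, literals {a=F, d=F}.
              branch 1.2.1.2 (add e):
                ○ open, literals {a=F, e=T}.
          branch 1.2.2 (add (c → b)):
            (c → b): β-rule — branch into ¬c  //  b.
              branch 1.2.2.1 (add ¬c):
                ○ open, literals {a=F, c=F}.
              branch 1.2.2.2 (add b):
                ○ open, literals {a=F, b=T}.
  branch 2 (add (¬c ↔ c)):
    (¬c ↔ c): β-rule — branch into ¬c, c  //  ¬¬c, ¬c.
      branch 2.1 (add ¬c, c):
        × closes — contains both c and ¬c.
      branch 2.2 (add ¬¬c, ¬c):
        × closes — contains both c and ¬c.
2 branches closed, 5 open.
Each open branch fixes some atoms; the unmentioned ones are free. Counting distinct full assignments: branch {a=T, b=F, c=T, d=T, e=F} (none free) contributes 1 new; branch {a=F, d=F} (e, b, c) contributes 8 new; branch {a=F, e=T} (b, d, c) contributes 4 new; branch {a=F, c=F} (e, b, d) contributes 2 new; branch {a=F, b=T} (e, d, c) contributes 1 new. Total: 16.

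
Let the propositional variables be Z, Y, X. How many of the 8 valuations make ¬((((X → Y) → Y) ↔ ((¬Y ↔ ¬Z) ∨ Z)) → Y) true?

Initial set: {T ¬((((X → Y) → Y) ↔ ((¬Y ↔ ¬Z) ∨ Z)) → Y)}.
T ¬((((X → Y) → Y) ↔ ((¬Y ↔ ¬Z) ∨ Z)) → Y): α-rule — add T (((X → Y) → Y) ↔ ((¬Y ↔ ¬Z) ∨ Z)), F Y.
T (((X → Y) → Y) ↔ ((¬Y ↔ ¬Z) ∨ Z)): β-rule — branch into T ((X → Y) → Y), T ((¬Y ↔ ¬Z) ∨ Z)  //  F ((X → Y) → Y), F ((¬Y ↔ ¬Z) ∨ Z).
  branch 1 (add T ((X → Y) → Y), T ((¬Y ↔ ¬Z) ∨ Z)):
    T ((X → Y) → Y): β-rule — branch into F (X → Y)  //  T Y.
      branch 1.1 (add F (X → Y)):
        F (X → Y): α-rule — add T X, F Y.
        T ((¬Y ↔ ¬Z) ∨ Z): β-rule — branch into T (¬Y ↔ ¬Z)  //  T Z.
          branch 1.1.1 (add T (¬Y ↔ ¬Z)):
            T (¬Y ↔ ¬Z): β-rule — branch into T ¬Y, T ¬Z  //  F ¬Y, F ¬Z.
              branch 1.1.1.1 (add T ¬Y, T ¬Z):
                ○ open, literals {X=1, Y=0, Z=0}.
              branch 1.1.1.2 (add F ¬Y, F ¬Z):
                × closes — contains both Y and ¬Y.
          branch 1.1.2 (add T Z):
            ○ open, literals {X=1, Y=0, Z=1}.
      branch 1.2 (add T Y):
        × closes — contains both Y and ¬Y.
  branch 2 (add F ((X → Y) → Y), F ((¬Y ↔ ¬Z) ∨ Z)):
    F ((X → Y) → Y): α-rule — add T (X → Y), F Y.
    F ((¬Y ↔ ¬Z) ∨ Z): α-rule — add F (¬Y ↔ ¬Z), F Z.
    T (X → Y): β-rule — branch into F X  //  T Y.
      branch 2.1 (add F X):
        F (¬Y ↔ ¬Z): β-rule — branch into T ¬Y, F ¬Z  //  F ¬Y, T ¬Z.
          branch 2.1.1 (add T ¬Y, F ¬Z):
            × closes — contains both Z and ¬Z.
          branch 2.1.2 (add F ¬Y, T ¬Z):
            × closes — contains both Y and ¬Y.
      branch 2.2 (add T Y):
        × closes — contains both Y and ¬Y.
5 branches closed, 2 open.
Each open branch fixes some atoms; the unmentioned ones are free. Counting distinct full assignments: branch {X=1, Y=0, Z=0} (none free) contributes 1 new; branch {X=1, Y=0, Z=1} (none free) contributes 1 new. Total: 2.

2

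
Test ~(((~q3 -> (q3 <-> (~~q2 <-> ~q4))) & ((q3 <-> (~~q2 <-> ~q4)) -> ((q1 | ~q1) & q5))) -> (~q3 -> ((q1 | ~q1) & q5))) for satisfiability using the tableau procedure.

Unsatisfiable

Initial set: {~(((~q3 -> (q3 <-> (~~q2 <-> ~q4))) & ((q3 <-> (~~q2 <-> ~q4)) -> ((q1 | ~q1) & q5))) -> (~q3 -> ((q1 | ~q1) & q5)))}.
~(((~q3 -> (q3 <-> (~~q2 <-> ~q4))) & ((q3 <-> (~~q2 <-> ~q4)) -> ((q1 | ~q1) & q5))) -> (~q3 -> ((q1 | ~q1) & q5))): α-rule — add ((~q3 -> (q3 <-> (~~q2 <-> ~q4))) & ((q3 <-> (~~q2 <-> ~q4)) -> ((q1 | ~q1) & q5))), ~(~q3 -> ((q1 | ~q1) & q5)).
((~q3 -> (q3 <-> (~~q2 <-> ~q4))) & ((q3 <-> (~~q2 <-> ~q4)) -> ((q1 | ~q1) & q5))): α-rule — add (~q3 -> (q3 <-> (~~q2 <-> ~q4))), ((q3 <-> (~~q2 <-> ~q4)) -> ((q1 | ~q1) & q5)).
~(~q3 -> ((q1 | ~q1) & q5)): α-rule — add ~q3, ~((q1 | ~q1) & q5).
(~q3 -> (q3 <-> (~~q2 <-> ~q4))): β-rule — branch into ~~q3  //  (q3 <-> (~~q2 <-> ~q4)).
  branch 1 (add ~~q3):
    × closes — contains both q3 and ~q3.
  branch 2 (add (q3 <-> (~~q2 <-> ~q4))):
    ((q3 <-> (~~q2 <-> ~q4)) -> ((q1 | ~q1) & q5)): β-rule — branch into ~(q3 <-> (~~q2 <-> ~q4))  //  ((q1 | ~q1) & q5).
      branch 2.1 (add ~(q3 <-> (~~q2 <-> ~q4))):
        ~((q1 | ~q1) & q5): β-rule — branch into ~(q1 | ~q1)  //  ~q5.
          branch 2.1.1 (add ~(q1 | ~q1)):
            ~(q1 | ~q1): α-rule — add ~q1, ~~q1.
            × closes — contains both q1 and ~q1.
          branch 2.1.2 (add ~q5):
            (q3 <-> (~~q2 <-> ~q4)): β-rule — branch into q3, (~~q2 <-> ~q4)  //  ~q3, ~(~~q2 <-> ~q4).
              branch 2.1.2.1 (add q3, (~~q2 <-> ~q4)):
                × closes — contains both q3 and ~q3.
              branch 2.1.2.2 (add ~q3, ~(~~q2 <-> ~q4)):
                ~(q3 <-> (~~q2 <-> ~q4)): β-rule — branch into q3, ~(~~q2 <-> ~q4)  //  ~q3, (~~q2 <-> ~q4).
                  branch 2.1.2.2.1 (add q3, ~(~~q2 <-> ~q4)):
                    × closes — contains both q3 and ~q3.
                  branch 2.1.2.2.2 (add ~q3, (~~q2 <-> ~q4)):
                    ~(~~q2 <-> ~q4): β-rule — branch into ~~q2, ~~q4  //  ~~~q2, ~q4.
                      branch 2.1.2.2.2.1 (add ~~q2, ~~q4):
                        ~~q2: drop double negation, giving q2.
                        (~~q2 <-> ~q4): β-rule — branch into ~~q2, ~q4  //  ~~~q2, ~~q4.
                          branch 2.1.2.2.2.1.1 (add ~~q2, ~q4):
                            × closes — contains both q4 and ~q4.
                          branch 2.1.2.2.2.1.2 (add ~~~q2, ~~q4):
                            ~~~q2: drop double negation, giving ~q2.
                            × closes — contains both q2 and ~q2.
                      branch 2.1.2.2.2.2 (add ~~~q2, ~q4):
                        ~~~q2: drop double negation, giving ~q2.
                        (~~q2 <-> ~q4): β-rule — branch into ~~q2, ~q4  //  ~~~q2, ~~q4.
                          branch 2.1.2.2.2.2.1 (add ~~q2, ~q4):
                            ~~q2: drop double negation, giving q2.
                            × closes — contains both q2 and ~q2.
                          branch 2.1.2.2.2.2.2 (add ~~~q2, ~~q4):
                            × closes — contains both q4 and ~q4.
      branch 2.2 (add ((q1 | ~q1) & q5)):
        ((q1 | ~q1) & q5): α-rule — add (q1 | ~q1), q5.
        ~((q1 | ~q1) & q5): β-rule — branch into ~(q1 | ~q1)  //  ~q5.
          branch 2.2.1 (add ~(q1 | ~q1)):
            ~(q1 | ~q1): α-rule — add ~q1, ~~q1.
            × closes — contains both q1 and ~q1.
          branch 2.2.2 (add ~q5):
            × closes — contains both q5 and ~q5.
All 10 branches close.
Every branch closed; the formula is unsatisfiable.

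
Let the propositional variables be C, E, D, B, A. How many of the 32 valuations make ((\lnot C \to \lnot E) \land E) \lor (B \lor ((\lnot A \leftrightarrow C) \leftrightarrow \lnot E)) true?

Initial set: {(((\lnot C \to \lnot E) \land E) \lor (B \lor ((\lnot A \leftrightarrow C) \leftrightarrow \lnot E)))}.
(((\lnot C \to \lnot E) \land E) \lor (B \lor ((\lnot A \leftrightarrow C) \leftrightarrow \lnot E))): β-rule — branch into ((\lnot C \to \lnot E) \land E)  //  (B \lor ((\lnot A \leftrightarrow C) \leftrightarrow \lnot E)).
  branch 1 (add ((\lnot C \to \lnot E) \land E)):
    ((\lnot C \to \lnot E) \land E): α-rule — add (\lnot C \to \lnot E), E.
    (\lnot C \to \lnot E): β-rule — branch into \lnot \lnot C  //  \lnot E.
      branch 1.1 (add \lnot \lnot C):
        ○ open, literals {C=1, E=1}.
      branch 1.2 (add \lnot E):
        × closes — contains both E and \lnot E.
  branch 2 (add (B \lor ((\lnot A \leftrightarrow C) \leftrightarrow \lnot E))):
    (B \lor ((\lnot A \leftrightarrow C) \leftrightarrow \lnot E)): β-rule — branch into B  //  ((\lnot A \leftrightarrow C) \leftrightarrow \lnot E).
      branch 2.1 (add B):
        ○ open, literals {B=1}.
      branch 2.2 (add ((\lnot A \leftrightarrow C) \leftrightarrow \lnot E)):
        ((\lnot A \leftrightarrow C) \leftrightarrow \lnot E): β-rule — branch into (\lnot A \leftrightarrow C), \lnot E  //  \lnot (\lnot A \leftrightarrow C), \lnot \lnot E.
          branch 2.2.1 (add (\lnot A \leftrightarrow C), \lnot E):
            (\lnot A \leftrightarrow C): β-rule — branch into \lnot A, C  //  \lnot \lnot A, \lnot C.
              branch 2.2.1.1 (add \lnot A, C):
                ○ open, literals {A=0, C=1, E=0}.
              branch 2.2.1.2 (add \lnot \lnot A, \lnot C):
                ○ open, literals {A=1, C=0, E=0}.
          branch 2.2.2 (add \lnot (\lnot A \leftrightarrow C), \lnot \lnot E):
            \lnot (\lnot A \leftrightarrow C): β-rule — branch into \lnot A, \lnot C  //  \lnot \lnot A, C.
              branch 2.2.2.1 (add \lnot A, \lnot C):
                ○ open, literals {A=0, C=0, E=1}.
              branch 2.2.2.2 (add \lnot \lnot A, C):
                ○ open, literals {A=1, C=1, E=1}.
1 branch closed, 6 open.
Each open branch fixes some atoms; the unmentioned ones are free. Counting distinct full assignments: branch {C=1, E=1} (D, B, A) contributes 8 new; branch {B=1} (C, E, D, A) contributes 12 new; branch {A=0, C=1, E=0} (D, B) contributes 2 new; branch {A=1, C=0, E=0} (D, B) contributes 2 new; branch {A=0, C=0, E=1} (D, B) contributes 2 new; branch {A=1, C=1, E=1} (D, B) contributes 0 new. Total: 26.

26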